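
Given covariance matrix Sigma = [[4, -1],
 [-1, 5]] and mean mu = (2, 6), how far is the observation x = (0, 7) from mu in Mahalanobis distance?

Step 1 — centre the observation: (x - mu) = (-2, 1).

Step 2 — invert Sigma. det(Sigma) = 4·5 - (-1)² = 19.
  Sigma^{-1} = (1/det) · [[d, -b], [-b, a]] = [[0.2632, 0.0526],
 [0.0526, 0.2105]].

Step 3 — form the quadratic (x - mu)^T · Sigma^{-1} · (x - mu):
  Sigma^{-1} · (x - mu) = (-0.4737, 0.1053).
  (x - mu)^T · [Sigma^{-1} · (x - mu)] = (-2)·(-0.4737) + (1)·(0.1053) = 1.0526.

Step 4 — take square root: d = √(1.0526) ≈ 1.026.

d(x, mu) = √(1.0526) ≈ 1.026


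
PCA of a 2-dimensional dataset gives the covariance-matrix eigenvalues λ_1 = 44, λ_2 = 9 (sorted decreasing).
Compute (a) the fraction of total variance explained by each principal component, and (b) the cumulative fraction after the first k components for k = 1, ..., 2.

Step 1 — total variance = trace(Sigma) = Σ λ_i = 44 + 9 = 53.

Step 2 — fraction explained by component i = λ_i / Σ λ:
  PC1: 44/53 = 0.8302
  PC2: 9/53 = 0.1698

Step 3 — cumulative fraction after k components = (λ_1 + ... + λ_k) / Σ λ:
  k = 1: 44/53 = 0.8302
  k = 2: (44 + 9)/53 = 53/53 = 1

Summary (fraction, with percent):

explained: PC1 0.8302 (83.02%), PC2 0.1698 (16.98%);  cumulative: 0.8302, 1


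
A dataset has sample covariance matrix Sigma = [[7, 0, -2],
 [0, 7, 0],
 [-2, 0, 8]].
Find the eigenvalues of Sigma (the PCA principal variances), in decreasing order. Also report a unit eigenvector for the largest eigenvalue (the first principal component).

Step 1 — characteristic polynomial p(λ) = det(λI - Sigma) = λ³ - tr·λ² + c_1·λ - det, where tr = trace, c_1 = sum of the principal 2×2 minors, det = det(Sigma):
  tr = 7 + 7 + 8 = 22,
  c_1 = (7·7 - (0)²) + (7·8 - (-2)²) + (7·8 - (0)²) = 49 + 52 + 56 = 157,
  det = 7·(7·8 - (0)²) - (0)·((0)·8 - (0)·(-2)) + (-2)·((0)·(0) - 7·(-2)) = 7·(56) - (0)·(0) + (-2)·(14) = 364.
  So p(λ) = λ³ - 22λ² + 157λ - 364.
Step 2 — look for an integer root (rational root theorem: any rational root is an integer divisor of 364). Testing λ = 7:
  p(7) = 343 - 1078 + 1099 - 364 = 0  ✓
  Dividing out (λ - 7): p(λ) = (λ - 7)(λ² - 15λ + 52).
Step 3 — remaining eigenvalues from the quadratic λ² - 15λ + 52 = 0:
  Δ = 15² - 4·52 = 225 - 208 = 17,  λ = (15 ± √17)/2 = (15 ± 4.1231)/2 ≈ 9.5616 or 5.4384.
  Sorted: λ_1 = 9.5616,  λ_2 = 7,  λ_3 = 5.4384  (check: sum = 22 = tr ✓).

Step 4 — unit eigenvector for λ_1 ≈ 9.5616: v spans the null space of (Sigma - λ_1 I), whose rows are
  r_1 = (-2.5616, 0, -2),  r_2 = (0, -2.5616, 0),  r_3 = (-2, 0, -1.5616).
  v is orthogonal to every row, so take v ∝ r_1 × r_2 = ((0)·(0) - (-2)·(-2.5616), (-2)·(0) - (-2.5616)·(0), (-2.5616)·(-2.5616) - (0)·(0)) ≈ (-5.1231, 0, 6.5616).
  Rescale (multiply by -1 so the first nonzero entry is positive): u = (5.1231, 0, -6.5616).
  ||u|| = √((5.1231)² + (0)² + (-6.5616)²) = √(69.3002) ≈ 8.3247,  v_1 = u/||u|| ≈ (0.6154, 0, -0.7882) (||v_1|| = 1).

λ_1 = 9.5616,  λ_2 = 7,  λ_3 = 5.4384;  v_1 ≈ (0.6154, 0, -0.7882)


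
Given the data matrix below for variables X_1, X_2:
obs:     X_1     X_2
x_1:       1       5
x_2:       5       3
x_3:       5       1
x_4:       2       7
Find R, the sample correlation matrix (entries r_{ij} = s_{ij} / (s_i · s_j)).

Step 1 — column means:
  mean(X_1) = (1 + 5 + 5 + 2) / 4 = 13/4 = 3.25
  mean(X_2) = (5 + 3 + 1 + 7) / 4 = 16/4 = 4

Step 2 — sample variances and covariances s[i,j] = (1/(n-1)) · Σ_k (x_{k,i} - mean_i) · (x_{k,j} - mean_j), with n-1 = 3:
  s[X_1,X_1] = ((-2.25)·(-2.25) + (1.75)·(1.75) + (1.75)·(1.75) + (-1.25)·(-1.25)) / 3 = 12.75/3 = 4.25
  s[X_1,X_2] = ((-2.25)·(1) + (1.75)·(-1) + (1.75)·(-3) + (-1.25)·(3)) / 3 = -13/3 = -4.3333
  s[X_2,X_2] = ((1)·(1) + (-1)·(-1) + (-3)·(-3) + (3)·(3)) / 3 = 20/3 = 6.6667
  Sample standard deviations s_i = √(s[i,i]):
  s(X_1) = √(4.25) = 2.0616
  s(X_2) = √(6.6667) = 2.582

Step 3 — r_{ij} = s_{ij} / (s_i · s_j):
  r[X_1,X_1] = 1 (diagonal).
  r[X_1,X_2] = -4.3333 / (2.0616 · 2.582) = -4.3333 / 5.3229 = -0.8141
  r[X_2,X_2] = 1 (diagonal).

R is symmetric with unit diagonal. Assembling:

R = [[1, -0.8141],
 [-0.8141, 1]]


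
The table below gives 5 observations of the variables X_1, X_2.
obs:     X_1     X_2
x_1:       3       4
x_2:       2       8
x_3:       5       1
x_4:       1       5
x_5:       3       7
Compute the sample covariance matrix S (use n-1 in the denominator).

Step 1 — column means:
  mean(X_1) = (3 + 2 + 5 + 1 + 3) / 5 = 14/5 = 2.8
  mean(X_2) = (4 + 8 + 1 + 5 + 7) / 5 = 25/5 = 5

Step 2 — sample covariance S[i,j] = (1/(n-1)) · Σ_k (x_{k,i} - mean_i) · (x_{k,j} - mean_j), with n-1 = 4.
  S[X_1,X_1] = ((0.2)·(0.2) + (-0.8)·(-0.8) + (2.2)·(2.2) + (-1.8)·(-1.8) + (0.2)·(0.2)) / 4 = 8.8/4 = 2.2
  S[X_1,X_2] = ((0.2)·(-1) + (-0.8)·(3) + (2.2)·(-4) + (-1.8)·(0) + (0.2)·(2)) / 4 = -11/4 = -2.75
  S[X_2,X_2] = ((-1)·(-1) + (3)·(3) + (-4)·(-4) + (0)·(0) + (2)·(2)) / 4 = 30/4 = 7.5

S is symmetric (S[j,i] = S[i,j]). Assembling:

S = [[2.2, -2.75],
 [-2.75, 7.5]]


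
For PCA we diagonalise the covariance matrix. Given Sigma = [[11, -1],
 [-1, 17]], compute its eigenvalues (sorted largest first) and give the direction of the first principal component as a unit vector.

Step 1 — characteristic polynomial of 2×2 Sigma:
  det(Sigma - λI) = λ² - trace · λ + det = 0.
  trace = 11 + 17 = 28, det = 11·17 - (-1)² = 186.
Step 2 — discriminant:
  Δ = trace² - 4·det = 784 - 744 = 40.
Step 3 — eigenvalues:
  λ = (trace ± √Δ)/2 = (28 ± 6.3246)/2,
  λ_1 = 17.1623,  λ_2 = 10.8377.

Step 4 — unit eigenvector for λ_1: solve (Sigma - λ_1 I)v = 0. First row:
  (11 - 17.1623)·v_x + (-1)·v_y = 0, i.e. (-6.1623)·v_x + (-1)·v_y = 0,
  so v ∝ (b, λ_1 - a) = (-1, 6.1623); multiply by -1 so the first entry is positive: u = (1, -6.1623).
  ||u|| = √((1)² + (-6.1623)²) = √(38.9737) ≈ 6.2429,
  v_1 = u/||u|| ≈ (0.1602, -0.9871) (||v_1|| = 1).

λ_1 = 17.1623,  λ_2 = 10.8377;  v_1 ≈ (0.1602, -0.9871)


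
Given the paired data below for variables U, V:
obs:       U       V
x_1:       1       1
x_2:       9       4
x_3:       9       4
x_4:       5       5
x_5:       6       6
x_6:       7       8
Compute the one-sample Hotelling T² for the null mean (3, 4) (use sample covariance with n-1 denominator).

Step 1 — sample mean vector:
  mean(U) = (1 + 9 + 9 + 5 + 6 + 7) / 6 = 37/6 = 6.1667
  mean(V) = (1 + 4 + 4 + 5 + 6 + 8) / 6 = 28/6 = 4.6667
  x̄ = (6.1667, 4.6667),  deviation x̄ - mu_0 = (6.1667, 4.6667) - (3, 4) = (3.1667, 0.6667).

Step 2 — sample covariance matrix, S[i,j] = (1/(n-1)) · Σ_k (x_{k,i} - mean_i) · (x_{k,j} - mean_j), divisor n-1 = 5:
  S[U,U] = ((-5.1667)·(-5.1667) + (2.8333)·(2.8333) + (2.8333)·(2.8333) + (-1.1667)·(-1.1667) + (-0.1667)·(-0.1667) + (0.8333)·(0.8333)) / 5 = 44.8333/5 = 8.9667
  S[U,V] = ((-5.1667)·(-3.6667) + (2.8333)·(-0.6667) + (2.8333)·(-0.6667) + (-1.1667)·(0.3333) + (-0.1667)·(1.3333) + (0.8333)·(3.3333)) / 5 = 17.3333/5 = 3.4667
  S[V,V] = ((-3.6667)·(-3.6667) + (-0.6667)·(-0.6667) + (-0.6667)·(-0.6667) + (0.3333)·(0.3333) + (1.3333)·(1.3333) + (3.3333)·(3.3333)) / 5 = 27.3333/5 = 5.4667
  S = [[8.9667, 3.4667],
 [3.4667, 5.4667]].

Step 3 — invert S. det(S) = 8.9667·5.4667 - (3.4667)² = 37.
  S^{-1} = (1/det) · [[d, -b], [-b, a]] = [[0.1477, -0.0937],
 [-0.0937, 0.2423]].

Step 4 — quadratic form (x̄ - mu_0)^T · S^{-1} · (x̄ - mu_0):
  S^{-1} · (x̄ - mu_0) = (0.4054, -0.1351),
  (x̄ - mu_0)^T · [...] = (3.1667)·(0.4054) + (0.6667)·(-0.1351) = 1.1937.

Step 5 — scale by n: T² = 6 · 1.1937 = 7.1622.

T² ≈ 7.1622


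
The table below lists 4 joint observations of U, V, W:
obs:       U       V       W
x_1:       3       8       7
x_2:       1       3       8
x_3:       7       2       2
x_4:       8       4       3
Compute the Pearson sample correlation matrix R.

Step 1 — column means:
  mean(U) = (3 + 1 + 7 + 8) / 4 = 19/4 = 4.75
  mean(V) = (8 + 3 + 2 + 4) / 4 = 17/4 = 4.25
  mean(W) = (7 + 8 + 2 + 3) / 4 = 20/4 = 5

Step 2 — sample variances and covariances s[i,j] = (1/(n-1)) · Σ_k (x_{k,i} - mean_i) · (x_{k,j} - mean_j), with n-1 = 3:
  s[U,U] = ((-1.75)·(-1.75) + (-3.75)·(-3.75) + (2.25)·(2.25) + (3.25)·(3.25)) / 3 = 32.75/3 = 10.9167
  s[U,V] = ((-1.75)·(3.75) + (-3.75)·(-1.25) + (2.25)·(-2.25) + (3.25)·(-0.25)) / 3 = -7.75/3 = -2.5833
  s[U,W] = ((-1.75)·(2) + (-3.75)·(3) + (2.25)·(-3) + (3.25)·(-2)) / 3 = -28/3 = -9.3333
  s[V,V] = ((3.75)·(3.75) + (-1.25)·(-1.25) + (-2.25)·(-2.25) + (-0.25)·(-0.25)) / 3 = 20.75/3 = 6.9167
  s[V,W] = ((3.75)·(2) + (-1.25)·(3) + (-2.25)·(-3) + (-0.25)·(-2)) / 3 = 11/3 = 3.6667
  s[W,W] = ((2)·(2) + (3)·(3) + (-3)·(-3) + (-2)·(-2)) / 3 = 26/3 = 8.6667
  Sample standard deviations s_i = √(s[i,i]):
  s(U) = √(10.9167) = 3.304
  s(V) = √(6.9167) = 2.63
  s(W) = √(8.6667) = 2.9439

Step 3 — r_{ij} = s_{ij} / (s_i · s_j):
  r[U,U] = 1 (diagonal).
  r[U,V] = -2.5833 / (3.304 · 2.63) = -2.5833 / 8.6895 = -0.2973
  r[U,W] = -9.3333 / (3.304 · 2.9439) = -9.3333 / 9.7268 = -0.9595
  r[V,V] = 1 (diagonal).
  r[V,W] = 3.6667 / (2.63 · 2.9439) = 3.6667 / 7.7424 = 0.4736
  r[W,W] = 1 (diagonal).

R is symmetric with unit diagonal. Assembling:

R = [[1, -0.2973, -0.9595],
 [-0.2973, 1, 0.4736],
 [-0.9595, 0.4736, 1]]


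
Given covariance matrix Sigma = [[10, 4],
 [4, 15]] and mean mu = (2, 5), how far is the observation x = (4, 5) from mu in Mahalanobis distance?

Step 1 — centre the observation: (x - mu) = (2, 0).

Step 2 — invert Sigma. det(Sigma) = 10·15 - (4)² = 134.
  Sigma^{-1} = (1/det) · [[d, -b], [-b, a]] = [[0.1119, -0.0299],
 [-0.0299, 0.0746]].

Step 3 — form the quadratic (x - mu)^T · Sigma^{-1} · (x - mu):
  Sigma^{-1} · (x - mu) = (0.2239, -0.0597).
  (x - mu)^T · [Sigma^{-1} · (x - mu)] = (2)·(0.2239) + (0)·(-0.0597) = 0.4478.

Step 4 — take square root: d = √(0.4478) ≈ 0.6691.

d(x, mu) = √(0.4478) ≈ 0.6691


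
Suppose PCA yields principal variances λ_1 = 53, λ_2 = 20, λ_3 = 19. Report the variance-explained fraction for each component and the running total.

Step 1 — total variance = trace(Sigma) = Σ λ_i = 53 + 20 + 19 = 92.

Step 2 — fraction explained by component i = λ_i / Σ λ:
  PC1: 53/92 = 0.5761
  PC2: 20/92 = 0.2174
  PC3: 19/92 = 0.2065

Step 3 — cumulative fraction after k components = (λ_1 + ... + λ_k) / Σ λ:
  k = 1: 53/92 = 0.5761
  k = 2: (53 + 20)/92 = 73/92 = 0.7935
  k = 3: (53 + 20 + 19)/92 = 92/92 = 1

Summary (fraction, with percent):

explained: PC1 0.5761 (57.61%), PC2 0.2174 (21.74%), PC3 0.2065 (20.65%);  cumulative: 0.5761, 0.7935, 1


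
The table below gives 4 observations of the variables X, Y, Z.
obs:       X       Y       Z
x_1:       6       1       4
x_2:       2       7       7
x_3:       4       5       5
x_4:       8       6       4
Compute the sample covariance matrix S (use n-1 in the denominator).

Step 1 — column means:
  mean(X) = (6 + 2 + 4 + 8) / 4 = 20/4 = 5
  mean(Y) = (1 + 7 + 5 + 6) / 4 = 19/4 = 4.75
  mean(Z) = (4 + 7 + 5 + 4) / 4 = 20/4 = 5

Step 2 — sample covariance S[i,j] = (1/(n-1)) · Σ_k (x_{k,i} - mean_i) · (x_{k,j} - mean_j), with n-1 = 3.
  S[X,X] = ((1)·(1) + (-3)·(-3) + (-1)·(-1) + (3)·(3)) / 3 = 20/3 = 6.6667
  S[X,Y] = ((1)·(-3.75) + (-3)·(2.25) + (-1)·(0.25) + (3)·(1.25)) / 3 = -7/3 = -2.3333
  S[X,Z] = ((1)·(-1) + (-3)·(2) + (-1)·(0) + (3)·(-1)) / 3 = -10/3 = -3.3333
  S[Y,Y] = ((-3.75)·(-3.75) + (2.25)·(2.25) + (0.25)·(0.25) + (1.25)·(1.25)) / 3 = 20.75/3 = 6.9167
  S[Y,Z] = ((-3.75)·(-1) + (2.25)·(2) + (0.25)·(0) + (1.25)·(-1)) / 3 = 7/3 = 2.3333
  S[Z,Z] = ((-1)·(-1) + (2)·(2) + (0)·(0) + (-1)·(-1)) / 3 = 6/3 = 2

S is symmetric (S[j,i] = S[i,j]). Assembling:

S = [[6.6667, -2.3333, -3.3333],
 [-2.3333, 6.9167, 2.3333],
 [-3.3333, 2.3333, 2]]


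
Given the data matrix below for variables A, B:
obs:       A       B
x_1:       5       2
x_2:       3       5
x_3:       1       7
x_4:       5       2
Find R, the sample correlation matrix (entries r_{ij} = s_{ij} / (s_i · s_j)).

Step 1 — column means:
  mean(A) = (5 + 3 + 1 + 5) / 4 = 14/4 = 3.5
  mean(B) = (2 + 5 + 7 + 2) / 4 = 16/4 = 4

Step 2 — sample variances and covariances s[i,j] = (1/(n-1)) · Σ_k (x_{k,i} - mean_i) · (x_{k,j} - mean_j), with n-1 = 3:
  s[A,A] = ((1.5)·(1.5) + (-0.5)·(-0.5) + (-2.5)·(-2.5) + (1.5)·(1.5)) / 3 = 11/3 = 3.6667
  s[A,B] = ((1.5)·(-2) + (-0.5)·(1) + (-2.5)·(3) + (1.5)·(-2)) / 3 = -14/3 = -4.6667
  s[B,B] = ((-2)·(-2) + (1)·(1) + (3)·(3) + (-2)·(-2)) / 3 = 18/3 = 6
  Sample standard deviations s_i = √(s[i,i]):
  s(A) = √(3.6667) = 1.9149
  s(B) = √(6) = 2.4495

Step 3 — r_{ij} = s_{ij} / (s_i · s_j):
  r[A,A] = 1 (diagonal).
  r[A,B] = -4.6667 / (1.9149 · 2.4495) = -4.6667 / 4.6904 = -0.9949
  r[B,B] = 1 (diagonal).

R is symmetric with unit diagonal. Assembling:

R = [[1, -0.9949],
 [-0.9949, 1]]


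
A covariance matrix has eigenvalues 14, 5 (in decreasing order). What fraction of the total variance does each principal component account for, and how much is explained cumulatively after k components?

Step 1 — total variance = trace(Sigma) = Σ λ_i = 14 + 5 = 19.

Step 2 — fraction explained by component i = λ_i / Σ λ:
  PC1: 14/19 = 0.7368
  PC2: 5/19 = 0.2632

Step 3 — cumulative fraction after k components = (λ_1 + ... + λ_k) / Σ λ:
  k = 1: 14/19 = 0.7368
  k = 2: (14 + 5)/19 = 19/19 = 1

Summary (fraction, with percent):

explained: PC1 0.7368 (73.68%), PC2 0.2632 (26.32%);  cumulative: 0.7368, 1


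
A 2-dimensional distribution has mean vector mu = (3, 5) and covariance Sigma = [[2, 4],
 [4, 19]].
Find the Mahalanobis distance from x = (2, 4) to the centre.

Step 1 — centre the observation: (x - mu) = (-1, -1).

Step 2 — invert Sigma. det(Sigma) = 2·19 - (4)² = 22.
  Sigma^{-1} = (1/det) · [[d, -b], [-b, a]] = [[0.8636, -0.1818],
 [-0.1818, 0.0909]].

Step 3 — form the quadratic (x - mu)^T · Sigma^{-1} · (x - mu):
  Sigma^{-1} · (x - mu) = (-0.6818, 0.0909).
  (x - mu)^T · [Sigma^{-1} · (x - mu)] = (-1)·(-0.6818) + (-1)·(0.0909) = 0.5909.

Step 4 — take square root: d = √(0.5909) ≈ 0.7687.

d(x, mu) = √(0.5909) ≈ 0.7687


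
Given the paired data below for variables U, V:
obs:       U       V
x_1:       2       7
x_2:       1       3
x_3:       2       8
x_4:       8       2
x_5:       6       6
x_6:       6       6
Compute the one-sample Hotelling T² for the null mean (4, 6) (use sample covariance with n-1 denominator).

Step 1 — sample mean vector:
  mean(U) = (2 + 1 + 2 + 8 + 6 + 6) / 6 = 25/6 = 4.1667
  mean(V) = (7 + 3 + 8 + 2 + 6 + 6) / 6 = 32/6 = 5.3333
  x̄ = (4.1667, 5.3333),  deviation x̄ - mu_0 = (4.1667, 5.3333) - (4, 6) = (0.1667, -0.6667).

Step 2 — sample covariance matrix, S[i,j] = (1/(n-1)) · Σ_k (x_{k,i} - mean_i) · (x_{k,j} - mean_j), divisor n-1 = 5:
  S[U,U] = ((-2.1667)·(-2.1667) + (-3.1667)·(-3.1667) + (-2.1667)·(-2.1667) + (3.8333)·(3.8333) + (1.8333)·(1.8333) + (1.8333)·(1.8333)) / 5 = 40.8333/5 = 8.1667
  S[U,V] = ((-2.1667)·(1.6667) + (-3.1667)·(-2.3333) + (-2.1667)·(2.6667) + (3.8333)·(-3.3333) + (1.8333)·(0.6667) + (1.8333)·(0.6667)) / 5 = -12.3333/5 = -2.4667
  S[V,V] = ((1.6667)·(1.6667) + (-2.3333)·(-2.3333) + (2.6667)·(2.6667) + (-3.3333)·(-3.3333) + (0.6667)·(0.6667) + (0.6667)·(0.6667)) / 5 = 27.3333/5 = 5.4667
  S = [[8.1667, -2.4667],
 [-2.4667, 5.4667]].

Step 3 — invert S. det(S) = 8.1667·5.4667 - (-2.4667)² = 38.56.
  S^{-1} = (1/det) · [[d, -b], [-b, a]] = [[0.1418, 0.064],
 [0.064, 0.2118]].

Step 4 — quadratic form (x̄ - mu_0)^T · S^{-1} · (x̄ - mu_0):
  S^{-1} · (x̄ - mu_0) = (-0.019, -0.1305),
  (x̄ - mu_0)^T · [...] = (0.1667)·(-0.019) + (-0.6667)·(-0.1305) = 0.0839.

Step 5 — scale by n: T² = 6 · 0.0839 = 0.5031.

T² ≈ 0.5031


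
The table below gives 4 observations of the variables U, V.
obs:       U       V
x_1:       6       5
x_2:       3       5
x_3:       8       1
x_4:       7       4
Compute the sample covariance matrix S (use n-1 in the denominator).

Step 1 — column means:
  mean(U) = (6 + 3 + 8 + 7) / 4 = 24/4 = 6
  mean(V) = (5 + 5 + 1 + 4) / 4 = 15/4 = 3.75

Step 2 — sample covariance S[i,j] = (1/(n-1)) · Σ_k (x_{k,i} - mean_i) · (x_{k,j} - mean_j), with n-1 = 3.
  S[U,U] = ((0)·(0) + (-3)·(-3) + (2)·(2) + (1)·(1)) / 3 = 14/3 = 4.6667
  S[U,V] = ((0)·(1.25) + (-3)·(1.25) + (2)·(-2.75) + (1)·(0.25)) / 3 = -9/3 = -3
  S[V,V] = ((1.25)·(1.25) + (1.25)·(1.25) + (-2.75)·(-2.75) + (0.25)·(0.25)) / 3 = 10.75/3 = 3.5833

S is symmetric (S[j,i] = S[i,j]). Assembling:

S = [[4.6667, -3],
 [-3, 3.5833]]


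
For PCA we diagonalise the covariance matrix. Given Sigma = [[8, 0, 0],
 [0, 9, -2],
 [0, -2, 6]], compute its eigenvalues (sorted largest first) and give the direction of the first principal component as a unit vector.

Step 1 — characteristic polynomial p(λ) = det(λI - Sigma) = λ³ - tr·λ² + c_1·λ - det, where tr = trace, c_1 = sum of the principal 2×2 minors, det = det(Sigma):
  tr = 8 + 9 + 6 = 23,
  c_1 = (8·9 - (0)²) + (8·6 - (0)²) + (9·6 - (-2)²) = 72 + 48 + 50 = 170,
  det = 8·(9·6 - (-2)²) - (0)·((0)·6 - (-2)·(0)) + (0)·((0)·(-2) - 9·(0)) = 8·(50) - (0)·(0) + (0)·(0) = 400.
  So p(λ) = λ³ - 23λ² + 170λ - 400.
Step 2 — look for an integer root (rational root theorem: any rational root is an integer divisor of 400). Testing λ = 5:
  p(5) = 125 - 575 + 850 - 400 = 0  ✓
  Dividing out (λ - 5): p(λ) = (λ - 5)(λ² - 18λ + 80).
Step 3 — remaining eigenvalues from the quadratic λ² - 18λ + 80 = 0:
  Δ = 18² - 4·80 = 324 - 320 = 4,  λ = (18 ± √4)/2 = (18 ± 2)/2 = 10 or 8.
  Sorted: λ_1 = 10,  λ_2 = 8,  λ_3 = 5  (check: sum = 23 = tr ✓).

Step 4 — unit eigenvector for λ_1 = 10: v spans the null space of (Sigma - λ_1 I), whose rows are
  r_1 = (-2, 0, 0),  r_2 = (0, -1, -2),  r_3 = (0, -2, -4).
  v is orthogonal to every row, so take v ∝ r_1 × r_2 = ((0)·(-2) - (0)·(-1), (0)·(0) - (-2)·(-2), (-2)·(-1) - (0)·(0)) = (0, -4, 2).
  Rescale (divide by 2; multiply by -1 so the first nonzero entry is positive): u = (0, 2, -1).
  ||u|| = √((0)² + (2)² + (-1)²) = √(5) ≈ 2.2361,  v_1 = u/||u|| ≈ (0, 0.8944, -0.4472) (||v_1|| = 1).

λ_1 = 10,  λ_2 = 8,  λ_3 = 5;  v_1 ≈ (0, 0.8944, -0.4472)


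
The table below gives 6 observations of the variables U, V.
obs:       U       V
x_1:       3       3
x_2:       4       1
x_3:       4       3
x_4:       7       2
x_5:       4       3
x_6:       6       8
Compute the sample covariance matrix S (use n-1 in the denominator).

Step 1 — column means:
  mean(U) = (3 + 4 + 4 + 7 + 4 + 6) / 6 = 28/6 = 4.6667
  mean(V) = (3 + 1 + 3 + 2 + 3 + 8) / 6 = 20/6 = 3.3333

Step 2 — sample covariance S[i,j] = (1/(n-1)) · Σ_k (x_{k,i} - mean_i) · (x_{k,j} - mean_j), with n-1 = 5.
  S[U,U] = ((-1.6667)·(-1.6667) + (-0.6667)·(-0.6667) + (-0.6667)·(-0.6667) + (2.3333)·(2.3333) + (-0.6667)·(-0.6667) + (1.3333)·(1.3333)) / 5 = 11.3333/5 = 2.2667
  S[U,V] = ((-1.6667)·(-0.3333) + (-0.6667)·(-2.3333) + (-0.6667)·(-0.3333) + (2.3333)·(-1.3333) + (-0.6667)·(-0.3333) + (1.3333)·(4.6667)) / 5 = 5.6667/5 = 1.1333
  S[V,V] = ((-0.3333)·(-0.3333) + (-2.3333)·(-2.3333) + (-0.3333)·(-0.3333) + (-1.3333)·(-1.3333) + (-0.3333)·(-0.3333) + (4.6667)·(4.6667)) / 5 = 29.3333/5 = 5.8667

S is symmetric (S[j,i] = S[i,j]). Assembling:

S = [[2.2667, 1.1333],
 [1.1333, 5.8667]]


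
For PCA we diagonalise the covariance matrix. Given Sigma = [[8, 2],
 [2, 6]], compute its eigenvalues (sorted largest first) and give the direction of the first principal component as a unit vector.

Step 1 — characteristic polynomial of 2×2 Sigma:
  det(Sigma - λI) = λ² - trace · λ + det = 0.
  trace = 8 + 6 = 14, det = 8·6 - (2)² = 44.
Step 2 — discriminant:
  Δ = trace² - 4·det = 196 - 176 = 20.
Step 3 — eigenvalues:
  λ = (trace ± √Δ)/2 = (14 ± 4.4721)/2,
  λ_1 = 9.2361,  λ_2 = 4.7639.

Step 4 — unit eigenvector for λ_1: solve (Sigma - λ_1 I)v = 0. First row:
  (8 - 9.2361)·v_x + (2)·v_y = 0, i.e. (-1.2361)·v_x + (2)·v_y = 0,
  so v ∝ (b, λ_1 - a) = (2, 1.2361) = u.
  ||u|| = √((2)² + (1.2361)²) = √(5.5279) ≈ 2.3511,
  v_1 = u/||u|| ≈ (0.8507, 0.5257) (||v_1|| = 1).

λ_1 = 9.2361,  λ_2 = 4.7639;  v_1 ≈ (0.8507, 0.5257)


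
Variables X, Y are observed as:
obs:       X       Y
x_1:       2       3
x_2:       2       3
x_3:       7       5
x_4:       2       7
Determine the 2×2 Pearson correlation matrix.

Step 1 — column means:
  mean(X) = (2 + 2 + 7 + 2) / 4 = 13/4 = 3.25
  mean(Y) = (3 + 3 + 5 + 7) / 4 = 18/4 = 4.5

Step 2 — sample variances and covariances s[i,j] = (1/(n-1)) · Σ_k (x_{k,i} - mean_i) · (x_{k,j} - mean_j), with n-1 = 3:
  s[X,X] = ((-1.25)·(-1.25) + (-1.25)·(-1.25) + (3.75)·(3.75) + (-1.25)·(-1.25)) / 3 = 18.75/3 = 6.25
  s[X,Y] = ((-1.25)·(-1.5) + (-1.25)·(-1.5) + (3.75)·(0.5) + (-1.25)·(2.5)) / 3 = 2.5/3 = 0.8333
  s[Y,Y] = ((-1.5)·(-1.5) + (-1.5)·(-1.5) + (0.5)·(0.5) + (2.5)·(2.5)) / 3 = 11/3 = 3.6667
  Sample standard deviations s_i = √(s[i,i]):
  s(X) = √(6.25) = 2.5
  s(Y) = √(3.6667) = 1.9149

Step 3 — r_{ij} = s_{ij} / (s_i · s_j):
  r[X,X] = 1 (diagonal).
  r[X,Y] = 0.8333 / (2.5 · 1.9149) = 0.8333 / 4.7871 = 0.1741
  r[Y,Y] = 1 (diagonal).

R is symmetric with unit diagonal. Assembling:

R = [[1, 0.1741],
 [0.1741, 1]]


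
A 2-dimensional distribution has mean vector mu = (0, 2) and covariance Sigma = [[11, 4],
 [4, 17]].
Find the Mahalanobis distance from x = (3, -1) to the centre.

Step 1 — centre the observation: (x - mu) = (3, -3).

Step 2 — invert Sigma. det(Sigma) = 11·17 - (4)² = 171.
  Sigma^{-1} = (1/det) · [[d, -b], [-b, a]] = [[0.0994, -0.0234],
 [-0.0234, 0.0643]].

Step 3 — form the quadratic (x - mu)^T · Sigma^{-1} · (x - mu):
  Sigma^{-1} · (x - mu) = (0.3684, -0.2632).
  (x - mu)^T · [Sigma^{-1} · (x - mu)] = (3)·(0.3684) + (-3)·(-0.2632) = 1.8947.

Step 4 — take square root: d = √(1.8947) ≈ 1.3765.

d(x, mu) = √(1.8947) ≈ 1.3765


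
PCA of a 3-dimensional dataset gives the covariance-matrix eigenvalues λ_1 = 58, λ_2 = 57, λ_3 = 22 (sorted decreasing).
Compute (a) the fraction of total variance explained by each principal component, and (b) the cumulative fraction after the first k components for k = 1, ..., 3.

Step 1 — total variance = trace(Sigma) = Σ λ_i = 58 + 57 + 22 = 137.

Step 2 — fraction explained by component i = λ_i / Σ λ:
  PC1: 58/137 = 0.4234
  PC2: 57/137 = 0.4161
  PC3: 22/137 = 0.1606

Step 3 — cumulative fraction after k components = (λ_1 + ... + λ_k) / Σ λ:
  k = 1: 58/137 = 0.4234
  k = 2: (58 + 57)/137 = 115/137 = 0.8394
  k = 3: (58 + 57 + 22)/137 = 137/137 = 1

Summary (fraction, with percent):

explained: PC1 0.4234 (42.34%), PC2 0.4161 (41.61%), PC3 0.1606 (16.06%);  cumulative: 0.4234, 0.8394, 1


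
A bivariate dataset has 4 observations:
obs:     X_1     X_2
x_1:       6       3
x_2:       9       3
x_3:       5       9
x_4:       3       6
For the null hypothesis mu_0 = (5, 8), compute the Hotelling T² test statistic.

Step 1 — sample mean vector:
  mean(X_1) = (6 + 9 + 5 + 3) / 4 = 23/4 = 5.75
  mean(X_2) = (3 + 3 + 9 + 6) / 4 = 21/4 = 5.25
  x̄ = (5.75, 5.25),  deviation x̄ - mu_0 = (5.75, 5.25) - (5, 8) = (0.75, -2.75).

Step 2 — sample covariance matrix, S[i,j] = (1/(n-1)) · Σ_k (x_{k,i} - mean_i) · (x_{k,j} - mean_j), divisor n-1 = 3:
  S[X_1,X_1] = ((0.25)·(0.25) + (3.25)·(3.25) + (-0.75)·(-0.75) + (-2.75)·(-2.75)) / 3 = 18.75/3 = 6.25
  S[X_1,X_2] = ((0.25)·(-2.25) + (3.25)·(-2.25) + (-0.75)·(3.75) + (-2.75)·(0.75)) / 3 = -12.75/3 = -4.25
  S[X_2,X_2] = ((-2.25)·(-2.25) + (-2.25)·(-2.25) + (3.75)·(3.75) + (0.75)·(0.75)) / 3 = 24.75/3 = 8.25
  S = [[6.25, -4.25],
 [-4.25, 8.25]].

Step 3 — invert S. det(S) = 6.25·8.25 - (-4.25)² = 33.5.
  S^{-1} = (1/det) · [[d, -b], [-b, a]] = [[0.2463, 0.1269],
 [0.1269, 0.1866]].

Step 4 — quadratic form (x̄ - mu_0)^T · S^{-1} · (x̄ - mu_0):
  S^{-1} · (x̄ - mu_0) = (-0.1642, -0.4179),
  (x̄ - mu_0)^T · [...] = (0.75)·(-0.1642) + (-2.75)·(-0.4179) = 1.0261.

Step 5 — scale by n: T² = 4 · 1.0261 = 4.1045.

T² ≈ 4.1045


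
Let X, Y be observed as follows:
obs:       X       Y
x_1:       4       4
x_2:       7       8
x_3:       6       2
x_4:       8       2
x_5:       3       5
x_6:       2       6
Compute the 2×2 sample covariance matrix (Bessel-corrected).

Step 1 — column means:
  mean(X) = (4 + 7 + 6 + 8 + 3 + 2) / 6 = 30/6 = 5
  mean(Y) = (4 + 8 + 2 + 2 + 5 + 6) / 6 = 27/6 = 4.5

Step 2 — sample covariance S[i,j] = (1/(n-1)) · Σ_k (x_{k,i} - mean_i) · (x_{k,j} - mean_j), with n-1 = 5.
  S[X,X] = ((-1)·(-1) + (2)·(2) + (1)·(1) + (3)·(3) + (-2)·(-2) + (-3)·(-3)) / 5 = 28/5 = 5.6
  S[X,Y] = ((-1)·(-0.5) + (2)·(3.5) + (1)·(-2.5) + (3)·(-2.5) + (-2)·(0.5) + (-3)·(1.5)) / 5 = -8/5 = -1.6
  S[Y,Y] = ((-0.5)·(-0.5) + (3.5)·(3.5) + (-2.5)·(-2.5) + (-2.5)·(-2.5) + (0.5)·(0.5) + (1.5)·(1.5)) / 5 = 27.5/5 = 5.5

S is symmetric (S[j,i] = S[i,j]). Assembling:

S = [[5.6, -1.6],
 [-1.6, 5.5]]


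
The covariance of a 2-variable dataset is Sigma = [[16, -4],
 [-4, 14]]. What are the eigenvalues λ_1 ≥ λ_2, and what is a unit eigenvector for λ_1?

Step 1 — characteristic polynomial of 2×2 Sigma:
  det(Sigma - λI) = λ² - trace · λ + det = 0.
  trace = 16 + 14 = 30, det = 16·14 - (-4)² = 208.
Step 2 — discriminant:
  Δ = trace² - 4·det = 900 - 832 = 68.
Step 3 — eigenvalues:
  λ = (trace ± √Δ)/2 = (30 ± 8.2462)/2,
  λ_1 = 19.1231,  λ_2 = 10.8769.

Step 4 — unit eigenvector for λ_1: solve (Sigma - λ_1 I)v = 0. First row:
  (16 - 19.1231)·v_x + (-4)·v_y = 0, i.e. (-3.1231)·v_x + (-4)·v_y = 0,
  so v ∝ (b, λ_1 - a) = (-4, 3.1231); multiply by -1 so the first entry is positive: u = (4, -3.1231).
  ||u|| = √((4)² + (-3.1231)²) = √(25.7538) ≈ 5.0748,
  v_1 = u/||u|| ≈ (0.7882, -0.6154) (||v_1|| = 1).

λ_1 = 19.1231,  λ_2 = 10.8769;  v_1 ≈ (0.7882, -0.6154)


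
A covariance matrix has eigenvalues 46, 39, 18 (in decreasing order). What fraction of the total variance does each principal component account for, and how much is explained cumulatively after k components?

Step 1 — total variance = trace(Sigma) = Σ λ_i = 46 + 39 + 18 = 103.

Step 2 — fraction explained by component i = λ_i / Σ λ:
  PC1: 46/103 = 0.4466
  PC2: 39/103 = 0.3786
  PC3: 18/103 = 0.1748

Step 3 — cumulative fraction after k components = (λ_1 + ... + λ_k) / Σ λ:
  k = 1: 46/103 = 0.4466
  k = 2: (46 + 39)/103 = 85/103 = 0.8252
  k = 3: (46 + 39 + 18)/103 = 103/103 = 1

Summary (fraction, with percent):

explained: PC1 0.4466 (44.66%), PC2 0.3786 (37.86%), PC3 0.1748 (17.48%);  cumulative: 0.4466, 0.8252, 1


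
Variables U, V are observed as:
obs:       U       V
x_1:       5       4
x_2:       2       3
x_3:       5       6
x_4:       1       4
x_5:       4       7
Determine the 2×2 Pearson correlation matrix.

Step 1 — column means:
  mean(U) = (5 + 2 + 5 + 1 + 4) / 5 = 17/5 = 3.4
  mean(V) = (4 + 3 + 6 + 4 + 7) / 5 = 24/5 = 4.8

Step 2 — sample variances and covariances s[i,j] = (1/(n-1)) · Σ_k (x_{k,i} - mean_i) · (x_{k,j} - mean_j), with n-1 = 4:
  s[U,U] = ((1.6)·(1.6) + (-1.4)·(-1.4) + (1.6)·(1.6) + (-2.4)·(-2.4) + (0.6)·(0.6)) / 4 = 13.2/4 = 3.3
  s[U,V] = ((1.6)·(-0.8) + (-1.4)·(-1.8) + (1.6)·(1.2) + (-2.4)·(-0.8) + (0.6)·(2.2)) / 4 = 6.4/4 = 1.6
  s[V,V] = ((-0.8)·(-0.8) + (-1.8)·(-1.8) + (1.2)·(1.2) + (-0.8)·(-0.8) + (2.2)·(2.2)) / 4 = 10.8/4 = 2.7
  Sample standard deviations s_i = √(s[i,i]):
  s(U) = √(3.3) = 1.8166
  s(V) = √(2.7) = 1.6432

Step 3 — r_{ij} = s_{ij} / (s_i · s_j):
  r[U,U] = 1 (diagonal).
  r[U,V] = 1.6 / (1.8166 · 1.6432) = 1.6 / 2.985 = 0.536
  r[V,V] = 1 (diagonal).

R is symmetric with unit diagonal. Assembling:

R = [[1, 0.536],
 [0.536, 1]]


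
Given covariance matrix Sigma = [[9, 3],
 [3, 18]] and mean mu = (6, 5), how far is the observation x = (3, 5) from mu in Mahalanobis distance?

Step 1 — centre the observation: (x - mu) = (-3, 0).

Step 2 — invert Sigma. det(Sigma) = 9·18 - (3)² = 153.
  Sigma^{-1} = (1/det) · [[d, -b], [-b, a]] = [[0.1176, -0.0196],
 [-0.0196, 0.0588]].

Step 3 — form the quadratic (x - mu)^T · Sigma^{-1} · (x - mu):
  Sigma^{-1} · (x - mu) = (-0.3529, 0.0588).
  (x - mu)^T · [Sigma^{-1} · (x - mu)] = (-3)·(-0.3529) + (0)·(0.0588) = 1.0588.

Step 4 — take square root: d = √(1.0588) ≈ 1.029.

d(x, mu) = √(1.0588) ≈ 1.029


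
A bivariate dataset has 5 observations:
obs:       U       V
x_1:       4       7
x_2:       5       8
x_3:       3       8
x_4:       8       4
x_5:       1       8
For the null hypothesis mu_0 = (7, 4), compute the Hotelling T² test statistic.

Step 1 — sample mean vector:
  mean(U) = (4 + 5 + 3 + 8 + 1) / 5 = 21/5 = 4.2
  mean(V) = (7 + 8 + 8 + 4 + 8) / 5 = 35/5 = 7
  x̄ = (4.2, 7),  deviation x̄ - mu_0 = (4.2, 7) - (7, 4) = (-2.8, 3).

Step 2 — sample covariance matrix, S[i,j] = (1/(n-1)) · Σ_k (x_{k,i} - mean_i) · (x_{k,j} - mean_j), divisor n-1 = 4:
  S[U,U] = ((-0.2)·(-0.2) + (0.8)·(0.8) + (-1.2)·(-1.2) + (3.8)·(3.8) + (-3.2)·(-3.2)) / 4 = 26.8/4 = 6.7
  S[U,V] = ((-0.2)·(0) + (0.8)·(1) + (-1.2)·(1) + (3.8)·(-3) + (-3.2)·(1)) / 4 = -15/4 = -3.75
  S[V,V] = ((0)·(0) + (1)·(1) + (1)·(1) + (-3)·(-3) + (1)·(1)) / 4 = 12/4 = 3
  S = [[6.7, -3.75],
 [-3.75, 3]].

Step 3 — invert S. det(S) = 6.7·3 - (-3.75)² = 6.0375.
  S^{-1} = (1/det) · [[d, -b], [-b, a]] = [[0.4969, 0.6211],
 [0.6211, 1.1097]].

Step 4 — quadratic form (x̄ - mu_0)^T · S^{-1} · (x̄ - mu_0):
  S^{-1} · (x̄ - mu_0) = (0.472, 1.5901),
  (x̄ - mu_0)^T · [...] = (-2.8)·(0.472) + (3)·(1.5901) = 3.4484.

Step 5 — scale by n: T² = 5 · 3.4484 = 17.2422.

T² ≈ 17.2422


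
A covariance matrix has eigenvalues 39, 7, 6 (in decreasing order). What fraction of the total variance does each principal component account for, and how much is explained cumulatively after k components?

Step 1 — total variance = trace(Sigma) = Σ λ_i = 39 + 7 + 6 = 52.

Step 2 — fraction explained by component i = λ_i / Σ λ:
  PC1: 39/52 = 0.75
  PC2: 7/52 = 0.1346
  PC3: 6/52 = 0.1154

Step 3 — cumulative fraction after k components = (λ_1 + ... + λ_k) / Σ λ:
  k = 1: 39/52 = 0.75
  k = 2: (39 + 7)/52 = 46/52 = 0.8846
  k = 3: (39 + 7 + 6)/52 = 52/52 = 1

Summary (fraction, with percent):

explained: PC1 0.75 (75%), PC2 0.1346 (13.46%), PC3 0.1154 (11.54%);  cumulative: 0.75, 0.8846, 1


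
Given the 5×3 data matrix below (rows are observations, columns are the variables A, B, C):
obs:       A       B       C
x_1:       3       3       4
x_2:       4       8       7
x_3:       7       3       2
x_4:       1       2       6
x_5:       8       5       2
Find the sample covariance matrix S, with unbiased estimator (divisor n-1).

Step 1 — column means:
  mean(A) = (3 + 4 + 7 + 1 + 8) / 5 = 23/5 = 4.6
  mean(B) = (3 + 8 + 3 + 2 + 5) / 5 = 21/5 = 4.2
  mean(C) = (4 + 7 + 2 + 6 + 2) / 5 = 21/5 = 4.2

Step 2 — sample covariance S[i,j] = (1/(n-1)) · Σ_k (x_{k,i} - mean_i) · (x_{k,j} - mean_j), with n-1 = 4.
  S[A,A] = ((-1.6)·(-1.6) + (-0.6)·(-0.6) + (2.4)·(2.4) + (-3.6)·(-3.6) + (3.4)·(3.4)) / 4 = 33.2/4 = 8.3
  S[A,B] = ((-1.6)·(-1.2) + (-0.6)·(3.8) + (2.4)·(-1.2) + (-3.6)·(-2.2) + (3.4)·(0.8)) / 4 = 7.4/4 = 1.85
  S[A,C] = ((-1.6)·(-0.2) + (-0.6)·(2.8) + (2.4)·(-2.2) + (-3.6)·(1.8) + (3.4)·(-2.2)) / 4 = -20.6/4 = -5.15
  S[B,B] = ((-1.2)·(-1.2) + (3.8)·(3.8) + (-1.2)·(-1.2) + (-2.2)·(-2.2) + (0.8)·(0.8)) / 4 = 22.8/4 = 5.7
  S[B,C] = ((-1.2)·(-0.2) + (3.8)·(2.8) + (-1.2)·(-2.2) + (-2.2)·(1.8) + (0.8)·(-2.2)) / 4 = 7.8/4 = 1.95
  S[C,C] = ((-0.2)·(-0.2) + (2.8)·(2.8) + (-2.2)·(-2.2) + (1.8)·(1.8) + (-2.2)·(-2.2)) / 4 = 20.8/4 = 5.2

S is symmetric (S[j,i] = S[i,j]). Assembling:

S = [[8.3, 1.85, -5.15],
 [1.85, 5.7, 1.95],
 [-5.15, 1.95, 5.2]]


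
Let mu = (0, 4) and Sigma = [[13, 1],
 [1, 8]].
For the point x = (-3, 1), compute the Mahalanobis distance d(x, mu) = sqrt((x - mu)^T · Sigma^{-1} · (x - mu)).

Step 1 — centre the observation: (x - mu) = (-3, -3).

Step 2 — invert Sigma. det(Sigma) = 13·8 - (1)² = 103.
  Sigma^{-1} = (1/det) · [[d, -b], [-b, a]] = [[0.0777, -0.0097],
 [-0.0097, 0.1262]].

Step 3 — form the quadratic (x - mu)^T · Sigma^{-1} · (x - mu):
  Sigma^{-1} · (x - mu) = (-0.2039, -0.3495).
  (x - mu)^T · [Sigma^{-1} · (x - mu)] = (-3)·(-0.2039) + (-3)·(-0.3495) = 1.6602.

Step 4 — take square root: d = √(1.6602) ≈ 1.2885.

d(x, mu) = √(1.6602) ≈ 1.2885


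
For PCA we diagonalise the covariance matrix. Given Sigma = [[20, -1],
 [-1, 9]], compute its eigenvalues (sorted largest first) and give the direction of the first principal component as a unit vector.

Step 1 — characteristic polynomial of 2×2 Sigma:
  det(Sigma - λI) = λ² - trace · λ + det = 0.
  trace = 20 + 9 = 29, det = 20·9 - (-1)² = 179.
Step 2 — discriminant:
  Δ = trace² - 4·det = 841 - 716 = 125.
Step 3 — eigenvalues:
  λ = (trace ± √Δ)/2 = (29 ± 11.1803)/2,
  λ_1 = 20.0902,  λ_2 = 8.9098.

Step 4 — unit eigenvector for λ_1: solve (Sigma - λ_1 I)v = 0. First row:
  (20 - 20.0902)·v_x + (-1)·v_y = 0, i.e. (-0.0902)·v_x + (-1)·v_y = 0,
  so v ∝ (b, λ_1 - a) = (-1, 0.0902); multiply by -1 so the first entry is positive: u = (1, -0.0902).
  ||u|| = √((1)² + (-0.0902)²) = √(1.0081) ≈ 1.0041,
  v_1 = u/||u|| ≈ (0.996, -0.0898) (||v_1|| = 1).

λ_1 = 20.0902,  λ_2 = 8.9098;  v_1 ≈ (0.996, -0.0898)


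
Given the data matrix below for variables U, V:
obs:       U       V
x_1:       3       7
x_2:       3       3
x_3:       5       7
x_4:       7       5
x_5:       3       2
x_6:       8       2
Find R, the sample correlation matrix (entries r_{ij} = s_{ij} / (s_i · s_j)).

Step 1 — column means:
  mean(U) = (3 + 3 + 5 + 7 + 3 + 8) / 6 = 29/6 = 4.8333
  mean(V) = (7 + 3 + 7 + 5 + 2 + 2) / 6 = 26/6 = 4.3333

Step 2 — sample variances and covariances s[i,j] = (1/(n-1)) · Σ_k (x_{k,i} - mean_i) · (x_{k,j} - mean_j), with n-1 = 5:
  s[U,U] = ((-1.8333)·(-1.8333) + (-1.8333)·(-1.8333) + (0.1667)·(0.1667) + (2.1667)·(2.1667) + (-1.8333)·(-1.8333) + (3.1667)·(3.1667)) / 5 = 24.8333/5 = 4.9667
  s[U,V] = ((-1.8333)·(2.6667) + (-1.8333)·(-1.3333) + (0.1667)·(2.6667) + (2.1667)·(0.6667) + (-1.8333)·(-2.3333) + (3.1667)·(-2.3333)) / 5 = -3.6667/5 = -0.7333
  s[V,V] = ((2.6667)·(2.6667) + (-1.3333)·(-1.3333) + (2.6667)·(2.6667) + (0.6667)·(0.6667) + (-2.3333)·(-2.3333) + (-2.3333)·(-2.3333)) / 5 = 27.3333/5 = 5.4667
  Sample standard deviations s_i = √(s[i,i]):
  s(U) = √(4.9667) = 2.2286
  s(V) = √(5.4667) = 2.3381

Step 3 — r_{ij} = s_{ij} / (s_i · s_j):
  r[U,U] = 1 (diagonal).
  r[U,V] = -0.7333 / (2.2286 · 2.3381) = -0.7333 / 5.2107 = -0.1407
  r[V,V] = 1 (diagonal).

R is symmetric with unit diagonal. Assembling:

R = [[1, -0.1407],
 [-0.1407, 1]]


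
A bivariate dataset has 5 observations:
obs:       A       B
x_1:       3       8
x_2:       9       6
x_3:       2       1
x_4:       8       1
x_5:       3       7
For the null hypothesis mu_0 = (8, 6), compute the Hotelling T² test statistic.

Step 1 — sample mean vector:
  mean(A) = (3 + 9 + 2 + 8 + 3) / 5 = 25/5 = 5
  mean(B) = (8 + 6 + 1 + 1 + 7) / 5 = 23/5 = 4.6
  x̄ = (5, 4.6),  deviation x̄ - mu_0 = (5, 4.6) - (8, 6) = (-3, -1.4).

Step 2 — sample covariance matrix, S[i,j] = (1/(n-1)) · Σ_k (x_{k,i} - mean_i) · (x_{k,j} - mean_j), divisor n-1 = 4:
  S[A,A] = ((-2)·(-2) + (4)·(4) + (-3)·(-3) + (3)·(3) + (-2)·(-2)) / 4 = 42/4 = 10.5
  S[A,B] = ((-2)·(3.4) + (4)·(1.4) + (-3)·(-3.6) + (3)·(-3.6) + (-2)·(2.4)) / 4 = -6/4 = -1.5
  S[B,B] = ((3.4)·(3.4) + (1.4)·(1.4) + (-3.6)·(-3.6) + (-3.6)·(-3.6) + (2.4)·(2.4)) / 4 = 45.2/4 = 11.3
  S = [[10.5, -1.5],
 [-1.5, 11.3]].

Step 3 — invert S. det(S) = 10.5·11.3 - (-1.5)² = 116.4.
  S^{-1} = (1/det) · [[d, -b], [-b, a]] = [[0.0971, 0.0129],
 [0.0129, 0.0902]].

Step 4 — quadratic form (x̄ - mu_0)^T · S^{-1} · (x̄ - mu_0):
  S^{-1} · (x̄ - mu_0) = (-0.3093, -0.1649),
  (x̄ - mu_0)^T · [...] = (-3)·(-0.3093) + (-1.4)·(-0.1649) = 1.1588.

Step 5 — scale by n: T² = 5 · 1.1588 = 5.7938.

T² ≈ 5.7938


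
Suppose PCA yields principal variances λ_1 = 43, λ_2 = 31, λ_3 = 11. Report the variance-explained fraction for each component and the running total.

Step 1 — total variance = trace(Sigma) = Σ λ_i = 43 + 31 + 11 = 85.

Step 2 — fraction explained by component i = λ_i / Σ λ:
  PC1: 43/85 = 0.5059
  PC2: 31/85 = 0.3647
  PC3: 11/85 = 0.1294

Step 3 — cumulative fraction after k components = (λ_1 + ... + λ_k) / Σ λ:
  k = 1: 43/85 = 0.5059
  k = 2: (43 + 31)/85 = 74/85 = 0.8706
  k = 3: (43 + 31 + 11)/85 = 85/85 = 1

Summary (fraction, with percent):

explained: PC1 0.5059 (50.59%), PC2 0.3647 (36.47%), PC3 0.1294 (12.94%);  cumulative: 0.5059, 0.8706, 1


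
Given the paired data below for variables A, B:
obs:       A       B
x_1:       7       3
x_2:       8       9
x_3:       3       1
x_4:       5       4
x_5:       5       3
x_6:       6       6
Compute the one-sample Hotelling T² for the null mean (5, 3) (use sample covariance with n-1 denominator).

Step 1 — sample mean vector:
  mean(A) = (7 + 8 + 3 + 5 + 5 + 6) / 6 = 34/6 = 5.6667
  mean(B) = (3 + 9 + 1 + 4 + 3 + 6) / 6 = 26/6 = 4.3333
  x̄ = (5.6667, 4.3333),  deviation x̄ - mu_0 = (5.6667, 4.3333) - (5, 3) = (0.6667, 1.3333).

Step 2 — sample covariance matrix, S[i,j] = (1/(n-1)) · Σ_k (x_{k,i} - mean_i) · (x_{k,j} - mean_j), divisor n-1 = 5:
  S[A,A] = ((1.3333)·(1.3333) + (2.3333)·(2.3333) + (-2.6667)·(-2.6667) + (-0.6667)·(-0.6667) + (-0.6667)·(-0.6667) + (0.3333)·(0.3333)) / 5 = 15.3333/5 = 3.0667
  S[A,B] = ((1.3333)·(-1.3333) + (2.3333)·(4.6667) + (-2.6667)·(-3.3333) + (-0.6667)·(-0.3333) + (-0.6667)·(-1.3333) + (0.3333)·(1.6667)) / 5 = 19.6667/5 = 3.9333
  S[B,B] = ((-1.3333)·(-1.3333) + (4.6667)·(4.6667) + (-3.3333)·(-3.3333) + (-0.3333)·(-0.3333) + (-1.3333)·(-1.3333) + (1.6667)·(1.6667)) / 5 = 39.3333/5 = 7.8667
  S = [[3.0667, 3.9333],
 [3.9333, 7.8667]].

Step 3 — invert S. det(S) = 3.0667·7.8667 - (3.9333)² = 8.6533.
  S^{-1} = (1/det) · [[d, -b], [-b, a]] = [[0.9091, -0.4545],
 [-0.4545, 0.3544]].

Step 4 — quadratic form (x̄ - mu_0)^T · S^{-1} · (x̄ - mu_0):
  S^{-1} · (x̄ - mu_0) = (0, 0.1695),
  (x̄ - mu_0)^T · [...] = (0.6667)·(0) + (1.3333)·(0.1695) = 0.226.

Step 5 — scale by n: T² = 6 · 0.226 = 1.3559.

T² ≈ 1.3559


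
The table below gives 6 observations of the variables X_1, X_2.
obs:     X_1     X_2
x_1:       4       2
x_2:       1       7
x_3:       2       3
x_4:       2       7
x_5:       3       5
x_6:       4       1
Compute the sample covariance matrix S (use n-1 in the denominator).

Step 1 — column means:
  mean(X_1) = (4 + 1 + 2 + 2 + 3 + 4) / 6 = 16/6 = 2.6667
  mean(X_2) = (2 + 7 + 3 + 7 + 5 + 1) / 6 = 25/6 = 4.1667

Step 2 — sample covariance S[i,j] = (1/(n-1)) · Σ_k (x_{k,i} - mean_i) · (x_{k,j} - mean_j), with n-1 = 5.
  S[X_1,X_1] = ((1.3333)·(1.3333) + (-1.6667)·(-1.6667) + (-0.6667)·(-0.6667) + (-0.6667)·(-0.6667) + (0.3333)·(0.3333) + (1.3333)·(1.3333)) / 5 = 7.3333/5 = 1.4667
  S[X_1,X_2] = ((1.3333)·(-2.1667) + (-1.6667)·(2.8333) + (-0.6667)·(-1.1667) + (-0.6667)·(2.8333) + (0.3333)·(0.8333) + (1.3333)·(-3.1667)) / 5 = -12.6667/5 = -2.5333
  S[X_2,X_2] = ((-2.1667)·(-2.1667) + (2.8333)·(2.8333) + (-1.1667)·(-1.1667) + (2.8333)·(2.8333) + (0.8333)·(0.8333) + (-3.1667)·(-3.1667)) / 5 = 32.8333/5 = 6.5667

S is symmetric (S[j,i] = S[i,j]). Assembling:

S = [[1.4667, -2.5333],
 [-2.5333, 6.5667]]


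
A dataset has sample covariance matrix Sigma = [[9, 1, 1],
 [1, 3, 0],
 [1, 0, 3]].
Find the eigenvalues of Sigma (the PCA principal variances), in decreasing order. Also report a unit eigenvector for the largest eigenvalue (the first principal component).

Step 1 — characteristic polynomial p(λ) = det(λI - Sigma) = λ³ - tr·λ² + c_1·λ - det, where tr = trace, c_1 = sum of the principal 2×2 minors, det = det(Sigma):
  tr = 9 + 3 + 3 = 15,
  c_1 = (9·3 - (1)²) + (9·3 - (1)²) + (3·3 - (0)²) = 26 + 26 + 9 = 61,
  det = 9·(3·3 - (0)²) - (1)·((1)·3 - (0)·(1)) + (1)·((1)·(0) - 3·(1)) = 9·(9) - (1)·(3) + (1)·(-3) = 75.
  So p(λ) = λ³ - 15λ² + 61λ - 75.
Step 2 — look for an integer root (rational root theorem: any rational root is an integer divisor of 75). Testing λ = 3:
  p(3) = 27 - 135 + 183 - 75 = 0  ✓
  Dividing out (λ - 3): p(λ) = (λ - 3)(λ² - 12λ + 25).
Step 3 — remaining eigenvalues from the quadratic λ² - 12λ + 25 = 0:
  Δ = 12² - 4·25 = 144 - 100 = 44,  λ = (12 ± √44)/2 = (12 ± 6.6332)/2 ≈ 9.3166 or 2.6834.
  Sorted: λ_1 = 9.3166,  λ_2 = 3,  λ_3 = 2.6834  (check: sum = 15 = tr ✓).

Step 4 — unit eigenvector for λ_1 ≈ 9.3166: v spans the null space of (Sigma - λ_1 I), whose rows are
  r_1 = (-0.3166, 1, 1),  r_2 = (1, -6.3166, 0),  r_3 = (1, 0, -6.3166).
  v is orthogonal to every row, so take v ∝ r_1 × r_2 = ((1)·(0) - (1)·(-6.3166), (1)·(1) - (-0.3166)·(0), (-0.3166)·(-6.3166) - (1)·(1)) ≈ (6.3166, 1, 1).
  Let u = (6.3166, 1, 1).
  ||u|| = √((6.3166)² + (1)² + (1)²) = √(41.8997) ≈ 6.473,  v_1 = u/||u|| ≈ (0.9758, 0.1545, 0.1545) (||v_1|| = 1).

λ_1 = 9.3166,  λ_2 = 3,  λ_3 = 2.6834;  v_1 ≈ (0.9758, 0.1545, 0.1545)
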